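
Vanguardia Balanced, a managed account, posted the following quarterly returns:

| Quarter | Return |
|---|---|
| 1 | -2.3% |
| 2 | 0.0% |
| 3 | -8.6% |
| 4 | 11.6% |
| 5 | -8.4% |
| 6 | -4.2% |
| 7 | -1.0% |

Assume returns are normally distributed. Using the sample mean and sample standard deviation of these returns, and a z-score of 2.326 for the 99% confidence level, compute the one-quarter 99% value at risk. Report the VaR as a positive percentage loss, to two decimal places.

17.71

Mean return r̄ = -12.90 / 7 = -1.8429%
Σ(r − r̄)² = 279.2371; sample σ = √(279.2371/6) = 6.8220%
VaR = −(r̄ − z·σ) = −(-1.8429 − 2.326 × 6.8220) = −(-17.7109) = 17.7109%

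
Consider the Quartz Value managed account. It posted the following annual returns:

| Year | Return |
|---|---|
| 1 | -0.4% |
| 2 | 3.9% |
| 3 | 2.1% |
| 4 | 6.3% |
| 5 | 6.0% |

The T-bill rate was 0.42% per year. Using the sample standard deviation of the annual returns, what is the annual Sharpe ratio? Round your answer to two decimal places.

r̄ = (-0.4 + 3.9 + 2.1 + 6.3 + 6) / 5 = 17.90 / 5 = 3.5800%
Sample std dev = √[31.3880 / 4] = 2.8012%
Sharpe = (r̄ − rf) / σ = (3.5800 − 0.42) / 2.8012 = 3.1600 / 2.8012 = 1.1281

1.13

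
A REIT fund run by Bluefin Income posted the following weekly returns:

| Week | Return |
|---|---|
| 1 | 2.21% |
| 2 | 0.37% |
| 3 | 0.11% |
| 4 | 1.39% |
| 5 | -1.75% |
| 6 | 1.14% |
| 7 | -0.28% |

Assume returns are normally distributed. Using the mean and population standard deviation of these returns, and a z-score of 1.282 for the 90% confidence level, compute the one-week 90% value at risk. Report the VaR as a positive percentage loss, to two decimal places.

1.07

r̄ = (2.21 + 0.37 + 0.11 + 1.39 − 1.75 + 1.14 − 0.28) / 7 = 3.190 / 7 = 0.4557%
Σ(r − r̄)² = (2.21 − 0.4557)² + (0.37 − 0.4557)² + (0.11 − 0.4557)² + … = 9.9520
σ = √[9.9520 / 7] = 1.1924%
VaR = −(r̄ − z·σ) = −(0.4557 − 1.282 × 1.1924) = −(-1.0730) = 1.0730%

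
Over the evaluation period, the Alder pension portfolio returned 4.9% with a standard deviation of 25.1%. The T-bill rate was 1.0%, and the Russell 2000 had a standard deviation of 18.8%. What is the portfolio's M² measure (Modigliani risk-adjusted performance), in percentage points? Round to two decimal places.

Sharpe = (Rp − Rf) / σp = (4.9% − 1.0%) / 25.1% = 0.1554
M² = Rf + Sharpe × σm = 1.0% + 0.1554 × 18.8% = 3.9215%

3.92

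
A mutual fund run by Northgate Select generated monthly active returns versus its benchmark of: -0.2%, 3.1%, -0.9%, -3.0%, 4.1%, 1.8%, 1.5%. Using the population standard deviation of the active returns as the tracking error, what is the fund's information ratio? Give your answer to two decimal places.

0.40

Mean return μ = 6.40 / 7 = 0.9143%
Σ(r − μ)² = (-0.2 − 0.9143)² + (3.1 − 0.9143)² + (-0.9 − 0.9143)² + … = 35.9086
σ = √[35.9086 / 7] = 2.2649%
IR = μ / tracking error = 0.9143 / 2.2649 = 0.4037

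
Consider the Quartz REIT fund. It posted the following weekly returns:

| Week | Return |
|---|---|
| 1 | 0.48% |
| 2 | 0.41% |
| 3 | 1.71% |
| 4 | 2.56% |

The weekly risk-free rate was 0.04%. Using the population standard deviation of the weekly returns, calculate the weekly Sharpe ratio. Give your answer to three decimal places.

1.393

r̄ = (0.48 + 0.41 + 1.71 + 2.56) / 4 = 5.160 / 4 = 1.2900%
Population σ = √[Σ(r − r̄)² / 4] = √[3.2198 / 4] = √0.8050 = 0.8972%
Sharpe = (r̄ − rf) / σ = (1.2900 − 0.04) / 0.8972 = 1.2500 / 0.8972 = 1.3932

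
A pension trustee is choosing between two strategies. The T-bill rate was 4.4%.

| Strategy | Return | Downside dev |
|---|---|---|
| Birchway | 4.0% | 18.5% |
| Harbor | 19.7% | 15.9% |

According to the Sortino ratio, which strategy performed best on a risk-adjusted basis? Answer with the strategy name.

Harbor

Birchway: Sortino ratio = (4.0% − 4.4%) / 18.5% = -0.022
Harbor: Sortino ratio = (19.7% − 4.4%) / 15.9% = 0.962
Highest: Harbor (0.962).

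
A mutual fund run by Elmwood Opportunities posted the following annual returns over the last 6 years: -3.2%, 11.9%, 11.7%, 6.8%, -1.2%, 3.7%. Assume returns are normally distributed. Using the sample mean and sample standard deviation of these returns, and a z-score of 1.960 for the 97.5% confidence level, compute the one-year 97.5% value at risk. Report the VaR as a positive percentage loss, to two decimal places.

r̄ = (-3.2 + 11.9 + 11.7 + 6.8 − 1.2 + 3.7) / 6 = 4.9500%
Sample std dev = √[203.0950 / 5] = 6.3733%
VaR = −(r̄ − z·σ) = −(4.9500 − 1.960 × 6.3733) = −(-7.5417) = 7.5417%

7.54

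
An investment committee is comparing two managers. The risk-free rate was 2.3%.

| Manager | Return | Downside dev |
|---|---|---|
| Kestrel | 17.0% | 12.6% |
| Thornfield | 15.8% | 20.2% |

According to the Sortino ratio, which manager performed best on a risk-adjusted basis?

Kestrel

Kestrel: Sortino ratio = (17.0% − 2.3%) / 12.6% = 1.167
Thornfield: Sortino ratio = (15.8% − 2.3%) / 20.2% = 0.668
Highest: Kestrel (1.167).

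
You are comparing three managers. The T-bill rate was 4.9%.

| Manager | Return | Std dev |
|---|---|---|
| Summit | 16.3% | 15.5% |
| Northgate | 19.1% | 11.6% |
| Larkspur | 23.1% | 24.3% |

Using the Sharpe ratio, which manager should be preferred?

Summit: Sharpe ratio = (16.3% − 4.9%) / 15.5% = 0.735
Northgate: Sharpe ratio = (19.1% − 4.9%) / 11.6% = 1.224
Larkspur: Sharpe ratio = (23.1% − 4.9%) / 24.3% = 0.749
Highest: Northgate (1.224).

Northgate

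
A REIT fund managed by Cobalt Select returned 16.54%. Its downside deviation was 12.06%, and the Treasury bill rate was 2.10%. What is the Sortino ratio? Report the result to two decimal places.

1.20

Sortino = (Rp − Rf) / σd = (16.54% − 2.10%) / 12.06% = 14.44% / 12.06% = 1.1973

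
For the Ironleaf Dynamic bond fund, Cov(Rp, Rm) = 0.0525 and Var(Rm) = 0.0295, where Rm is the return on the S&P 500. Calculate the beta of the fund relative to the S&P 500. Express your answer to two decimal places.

β = Cov(Rp, Rm) / Var(Rm) = 0.0525 / 0.0295 = 1.7797

1.78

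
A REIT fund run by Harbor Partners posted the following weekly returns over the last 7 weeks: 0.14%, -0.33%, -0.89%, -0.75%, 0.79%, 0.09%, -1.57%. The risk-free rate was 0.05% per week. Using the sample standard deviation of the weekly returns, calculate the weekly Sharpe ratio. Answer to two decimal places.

μ = (0.14 − 0.33 − 0.89 − 0.75 + 0.79 + 0.09 − 1.57) / 7 = -0.3600%
Sample σ = √[Σ(r − μ)² / 6] = √[3.6730 / 6] = √0.6122 = 0.7824%
Sharpe = (μ − rf) / σ = (-0.3600 − 0.05) / 0.7824 = -0.4100 / 0.7824 = -0.5240

-0.52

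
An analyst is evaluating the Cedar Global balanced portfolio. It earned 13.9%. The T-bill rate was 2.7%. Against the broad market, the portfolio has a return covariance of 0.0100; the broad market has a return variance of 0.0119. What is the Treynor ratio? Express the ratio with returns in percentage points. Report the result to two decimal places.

13.33

β = Cov / Var = 0.0100 / 0.0119 = 0.8403
Treynor = (Rp − Rf) / β = (13.9% − 2.7%) / 0.8403 = 11.20 / 0.8403 = 13.3286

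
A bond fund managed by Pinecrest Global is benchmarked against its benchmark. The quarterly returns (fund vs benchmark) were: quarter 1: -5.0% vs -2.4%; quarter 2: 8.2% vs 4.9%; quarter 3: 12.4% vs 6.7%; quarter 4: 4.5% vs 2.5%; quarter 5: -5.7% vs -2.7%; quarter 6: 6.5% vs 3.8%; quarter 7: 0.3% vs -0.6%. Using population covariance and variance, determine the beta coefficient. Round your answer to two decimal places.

1.83

r̄p = 3.0286%,  r̄m = 1.7429%
Cov = Σ(rp − r̄p)(rm − r̄m) / 7 = 21.3531
Var(rm) = Σ(rm − r̄m)² / 7 = 11.6767
β = Cov / Var = 21.3531 / 11.6767 = 1.8287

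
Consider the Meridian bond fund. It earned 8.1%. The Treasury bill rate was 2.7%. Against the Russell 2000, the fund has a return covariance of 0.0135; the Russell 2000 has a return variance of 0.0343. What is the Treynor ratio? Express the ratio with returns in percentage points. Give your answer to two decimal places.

13.72

β = Cov / Var = 0.0135 / 0.0343 = 0.3936
Treynor = (Rp − Rf) / β = (8.1% − 2.7%) / 0.3936 = 5.40 / 0.3936 = 13.7195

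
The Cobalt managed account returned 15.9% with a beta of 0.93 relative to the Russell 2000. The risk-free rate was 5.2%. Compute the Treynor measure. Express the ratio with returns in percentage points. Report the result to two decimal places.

Treynor = (Rp − Rf) / β = (15.9% − 5.2%) / 0.93 = 10.70 / 0.93 = 11.5054

11.51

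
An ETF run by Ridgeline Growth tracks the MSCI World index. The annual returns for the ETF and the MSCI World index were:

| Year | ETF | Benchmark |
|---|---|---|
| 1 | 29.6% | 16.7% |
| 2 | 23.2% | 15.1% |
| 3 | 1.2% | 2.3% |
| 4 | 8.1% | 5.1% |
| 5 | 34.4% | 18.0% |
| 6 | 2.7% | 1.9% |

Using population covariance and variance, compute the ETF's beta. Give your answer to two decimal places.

1.89

r̄p = 16.5333%,  r̄m = 9.8500%
Cov = Σ(rp − r̄p)(rm − r̄m) / 6 = 89.3200
Var(rm) = Σ(rm − r̄m)² / 6 = 47.2792
β = Cov / Var = 89.3200 / 47.2792 = 1.8892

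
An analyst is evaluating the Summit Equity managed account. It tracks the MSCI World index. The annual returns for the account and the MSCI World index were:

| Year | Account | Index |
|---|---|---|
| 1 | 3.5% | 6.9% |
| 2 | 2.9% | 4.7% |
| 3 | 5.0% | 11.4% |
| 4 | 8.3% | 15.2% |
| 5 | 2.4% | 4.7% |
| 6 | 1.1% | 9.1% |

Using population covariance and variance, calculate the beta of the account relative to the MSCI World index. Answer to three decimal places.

r̄p = 3.8667%,  r̄m = 8.6667%
Cov = Σ(rp − r̄p)(rm − r̄m) / 6 = 6.8606
Var(rm) = Σ(rm − r̄m)² / 6 = 14.1556
β = Cov / Var = 6.8606 / 14.1556 = 0.4847

0.485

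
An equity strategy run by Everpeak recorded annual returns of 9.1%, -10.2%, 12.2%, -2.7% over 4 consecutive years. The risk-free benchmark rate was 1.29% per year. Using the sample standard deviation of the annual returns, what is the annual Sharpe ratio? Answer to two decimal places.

0.08

Mean return r̄ = 8.40 / 4 = 2.1000%
Σ(r − r̄)² = (9.1 − 2.1000)² + (-10.2 − 2.1000)² + (12.2 − 2.1000)² + … = 325.3400
sample σ = √(325.3400 / 3) = √108.4467 = 10.4138%
Sharpe = (r̄ − rf) / σ = (2.1000 − 1.29) / 10.4138 = 0.8100 / 10.4138 = 0.0778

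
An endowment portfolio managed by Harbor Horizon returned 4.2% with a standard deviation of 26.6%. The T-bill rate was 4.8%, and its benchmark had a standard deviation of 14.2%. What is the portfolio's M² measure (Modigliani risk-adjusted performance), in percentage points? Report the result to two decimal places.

4.48

Sharpe = (Rp − Rf) / σp = (4.2% − 4.8%) / 26.6% = -0.0226
M² = Rf + Sharpe × σm = 4.8% + -0.0226 × 14.2% = 4.4791%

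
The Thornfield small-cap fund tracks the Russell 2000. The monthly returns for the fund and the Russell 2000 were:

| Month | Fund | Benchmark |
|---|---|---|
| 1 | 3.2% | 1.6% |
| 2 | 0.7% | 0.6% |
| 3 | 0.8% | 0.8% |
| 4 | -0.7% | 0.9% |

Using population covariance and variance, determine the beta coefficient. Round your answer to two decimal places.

r̄p = 1.0000%,  r̄m = 0.9750%
Cov = Σ(rp − r̄p)(rm − r̄m) / 4 = 0.4125
Var(rm) = Σ(rm − r̄m)² / 4 = 0.1419
β = Cov / Var = 0.4125 / 0.1419 = 2.9070

2.91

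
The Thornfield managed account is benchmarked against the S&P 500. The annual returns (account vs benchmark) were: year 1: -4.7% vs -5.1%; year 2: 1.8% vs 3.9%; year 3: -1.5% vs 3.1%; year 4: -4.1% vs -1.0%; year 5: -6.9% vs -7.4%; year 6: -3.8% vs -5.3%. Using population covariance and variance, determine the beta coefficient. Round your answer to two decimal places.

r̄p = -3.2000%,  r̄m = -1.9667%
Cov = Σ(rp − r̄p)(rm − r̄m) / 6 = 10.6467
Var(rm) = Σ(rm − r̄m)² / 6 = 18.5789
β = Cov / Var = 10.6467 / 18.5789 = 0.5731

0.57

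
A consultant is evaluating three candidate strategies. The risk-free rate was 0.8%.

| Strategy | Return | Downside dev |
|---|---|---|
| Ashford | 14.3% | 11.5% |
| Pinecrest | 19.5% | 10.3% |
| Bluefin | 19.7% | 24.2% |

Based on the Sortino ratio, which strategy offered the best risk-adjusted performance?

Pinecrest

Ashford: Sortino ratio = (14.3% − 0.8%) / 11.5% = 1.174
Pinecrest: Sortino ratio = (19.5% − 0.8%) / 10.3% = 1.816
Bluefin: Sortino ratio = (19.7% − 0.8%) / 24.2% = 0.781
Highest: Pinecrest (1.816).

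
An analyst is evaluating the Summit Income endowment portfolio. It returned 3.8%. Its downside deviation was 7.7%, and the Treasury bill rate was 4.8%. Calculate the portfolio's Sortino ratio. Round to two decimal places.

-0.13

Sortino = (Rp − Rf) / σd = (3.8% − 4.8%) / 7.7% = -1.00% / 7.7% = -0.1299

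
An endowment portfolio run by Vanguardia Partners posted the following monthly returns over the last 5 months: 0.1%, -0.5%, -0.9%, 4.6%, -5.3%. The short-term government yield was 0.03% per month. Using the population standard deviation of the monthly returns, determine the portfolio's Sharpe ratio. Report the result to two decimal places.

-0.14

Mean return r̄ = -2.00 / 5 = -0.4000%
Σ(r − r̄)² = (0.1 − (-0.4000))² + (-0.5 − (-0.4000))² + (-0.9 − (-0.4000))² + … = 49.5200
population σ = √(49.5200 / 5) = √9.9040 = 3.1471%
Sharpe = (r̄ − rf) / σ = (-0.4000 − 0.03) / 3.1471 = -0.4300 / 3.1471 = -0.1366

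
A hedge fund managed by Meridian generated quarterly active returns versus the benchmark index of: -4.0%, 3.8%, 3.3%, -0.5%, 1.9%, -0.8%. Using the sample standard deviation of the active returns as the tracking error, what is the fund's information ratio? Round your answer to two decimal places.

r̄ = (-4 + 3.8 + 3.3 − 0.5 + 1.9 − 0.8) / 6 = 3.70 / 6 = 0.6167%
Σ(r − r̄)² = 43.5483; sample σ = √(43.5483/5) = 2.9512%
IR = r̄ / tracking error = 0.6167 / 2.9512 = 0.2090

0.21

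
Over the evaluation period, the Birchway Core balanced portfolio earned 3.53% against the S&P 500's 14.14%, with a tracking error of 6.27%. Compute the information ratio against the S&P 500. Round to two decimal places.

-1.69

IR = (Rp − Rb) / TE = (3.53% − 14.14%) / 6.27% = -10.61% / 6.27% = -1.6922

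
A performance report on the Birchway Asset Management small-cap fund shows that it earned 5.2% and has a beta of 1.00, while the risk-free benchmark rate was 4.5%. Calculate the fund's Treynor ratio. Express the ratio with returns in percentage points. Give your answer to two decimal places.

Treynor = (Rp − Rf) / β = (5.2% − 4.5%) / 1.00 = 0.70 / 1.00 = 0.7000

0.70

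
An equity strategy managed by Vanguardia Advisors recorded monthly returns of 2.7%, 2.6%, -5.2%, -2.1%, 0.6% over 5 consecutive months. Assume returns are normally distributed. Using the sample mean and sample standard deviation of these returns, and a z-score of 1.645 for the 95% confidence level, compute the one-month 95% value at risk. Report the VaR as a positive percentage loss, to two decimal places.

r̄ = (2.7 + 2.6 − 5.2 − 2.1 + 0.6) / 5 = -1.40 / 5 = -0.2800%
Σ(r − r̄)² = (2.7 − (-0.2800))² + (2.6 − (-0.2800))² + … = 45.4680
σ = √[45.4680 / 4] = 3.3715%
VaR = −(r̄ − z·σ) = −(-0.2800 − 1.645 × 3.3715) = −(-5.8261) = 5.8261%

5.83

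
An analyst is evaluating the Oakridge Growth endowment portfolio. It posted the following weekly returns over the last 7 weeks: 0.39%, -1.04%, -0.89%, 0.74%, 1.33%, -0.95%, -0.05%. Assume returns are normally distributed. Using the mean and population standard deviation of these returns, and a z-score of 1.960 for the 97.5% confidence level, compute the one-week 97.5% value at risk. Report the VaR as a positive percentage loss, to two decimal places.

μ = (0.39 − 1.04 − 0.89 + 0.74 + 1.33 − 0.95 − 0.05) / 7 = -0.0671%
Σ(r − μ)² = (0.39 − (-0.0671))² + (-1.04 − (-0.0671))² + … = 5.2157
population σ = √(5.2157 / 7) = √0.7451 = 0.8632%
VaR = −(μ − z·σ) = −(-0.0671 − 1.960 × 0.8632) = −(-1.7590) = 1.7590%

1.76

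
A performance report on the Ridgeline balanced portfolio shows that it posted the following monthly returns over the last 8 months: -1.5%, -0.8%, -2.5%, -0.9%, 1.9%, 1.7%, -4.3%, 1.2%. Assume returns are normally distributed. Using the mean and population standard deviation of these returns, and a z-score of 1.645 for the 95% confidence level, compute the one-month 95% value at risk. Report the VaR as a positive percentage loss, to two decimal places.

3.99

r̄ = (-1.5 − 0.8 − 2.5 − 0.9 + 1.9 + 1.7 − 4.3 + 1.2) / 8 = -0.6500%
Σ(r − r̄)² = (-1.5 − (-0.6500))² + (-0.8 − (-0.6500))² + … = 33.0000
population σ = √(33.0000 / 8) = √4.1250 = 2.0310%
VaR = −(r̄ − z·σ) = −(-0.6500 − 1.645 × 2.0310) = −(-3.9910) = 3.9910%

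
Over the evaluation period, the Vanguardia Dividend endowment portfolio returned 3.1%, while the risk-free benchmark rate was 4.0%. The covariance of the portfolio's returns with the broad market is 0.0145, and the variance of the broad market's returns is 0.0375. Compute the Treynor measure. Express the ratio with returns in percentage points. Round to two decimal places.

-2.33

β = Cov / Var = 0.0145 / 0.0375 = 0.3867
Treynor = (Rp − Rf) / β = (3.1% − 4.0%) / 0.3867 = -0.90 / 0.3867 = -2.3274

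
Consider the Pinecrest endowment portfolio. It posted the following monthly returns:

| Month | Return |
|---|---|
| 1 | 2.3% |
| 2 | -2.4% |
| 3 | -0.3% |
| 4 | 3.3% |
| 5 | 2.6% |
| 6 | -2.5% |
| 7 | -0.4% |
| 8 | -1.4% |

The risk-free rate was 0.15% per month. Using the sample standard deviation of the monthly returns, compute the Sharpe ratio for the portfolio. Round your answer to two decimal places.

0.00

r̄ = (2.3 − 2.4 − 0.3 + 3.3 + 2.6 − 2.5 − 0.4 − 1.4) / 8 = 0.1500%
Σ(r − r̄)² = 36.9800; sample σ = √(36.9800/7) = 2.2984%
Sharpe = (r̄ − rf) / σ = (0.1500 − 0.15) / 2.2984 = 0.0000 / 2.2984 = 0.0000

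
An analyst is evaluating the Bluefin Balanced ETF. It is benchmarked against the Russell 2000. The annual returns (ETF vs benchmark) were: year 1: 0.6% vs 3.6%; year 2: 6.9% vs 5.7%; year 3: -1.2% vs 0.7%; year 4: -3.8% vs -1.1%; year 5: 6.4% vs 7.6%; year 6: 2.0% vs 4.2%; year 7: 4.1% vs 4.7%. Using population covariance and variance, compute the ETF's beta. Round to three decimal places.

1.271

r̄p = 2.1429%,  r̄m = 3.6286%
Cov = Σ(rp − r̄p)(rm − r̄m) / 7 = 9.5302
Var(rm) = Σ(rm − r̄m)² / 7 = 7.4963
β = Cov / Var = 9.5302 / 7.4963 = 1.2713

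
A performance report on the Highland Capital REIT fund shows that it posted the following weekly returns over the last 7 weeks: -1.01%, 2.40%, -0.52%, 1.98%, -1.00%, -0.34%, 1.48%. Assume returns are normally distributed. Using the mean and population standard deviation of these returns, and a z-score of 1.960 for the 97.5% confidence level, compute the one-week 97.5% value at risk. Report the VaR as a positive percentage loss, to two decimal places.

μ = (-1.01 + 2.4 − 0.52 + 1.98 − 1 − 0.34 + 1.48) / 7 = 2.990 / 7 = 0.4271%
Σ(r − μ)² = (-1.01 − 0.4271)² + (2.4 − 0.4271)² + (-0.52 − 0.4271)² + … = 12.9997
population σ = √(12.9997 / 7) = √1.8571 = 1.3628%
VaR = −(μ − z·σ) = −(0.4271 − 1.960 × 1.3628) = −(-2.2440) = 2.2440%

2.24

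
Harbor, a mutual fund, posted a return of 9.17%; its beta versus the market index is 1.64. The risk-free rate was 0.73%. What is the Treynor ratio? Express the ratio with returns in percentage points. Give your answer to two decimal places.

Treynor = (Rp − Rf) / β = (9.17% − 0.73%) / 1.64 = 8.44 / 1.64 = 5.1463

5.15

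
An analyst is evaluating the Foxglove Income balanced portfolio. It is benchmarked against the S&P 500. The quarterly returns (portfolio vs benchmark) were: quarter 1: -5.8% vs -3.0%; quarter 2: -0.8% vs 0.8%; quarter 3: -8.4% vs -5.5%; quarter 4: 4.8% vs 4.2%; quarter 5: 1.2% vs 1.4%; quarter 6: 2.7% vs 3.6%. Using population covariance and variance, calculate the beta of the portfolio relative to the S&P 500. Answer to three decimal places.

r̄p = -1.0500%,  r̄m = 0.2500%
Cov = Σ(rp − r̄p)(rm − r̄m) / 6 = 16.0158
Var(rm) = Σ(rm − r̄m)² / 6 = 12.0125
β = Cov / Var = 16.0158 / 12.0125 = 1.3333

1.333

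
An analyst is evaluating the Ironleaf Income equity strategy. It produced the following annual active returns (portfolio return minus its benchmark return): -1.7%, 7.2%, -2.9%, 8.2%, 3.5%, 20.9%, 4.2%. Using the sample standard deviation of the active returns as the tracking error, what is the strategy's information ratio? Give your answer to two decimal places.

Mean return r̄ = 39.40 / 7 = 5.6286%
Σ(r − r̄)² = 375.3143; sample σ = √(375.3143/6) = 7.9090%
IR = r̄ / tracking error = 5.6286 / 7.9090 = 0.7117

0.71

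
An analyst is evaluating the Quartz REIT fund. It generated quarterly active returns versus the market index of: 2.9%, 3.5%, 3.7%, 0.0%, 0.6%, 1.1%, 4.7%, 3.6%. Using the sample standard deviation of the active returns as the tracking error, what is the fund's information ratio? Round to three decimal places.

r̄ = (2.9 + 3.5 + 3.7 + 0 + 0.6 + 1.1 + 4.7 + 3.6) / 8 = 20.10 / 8 = 2.5125%
Sample σ = √[Σ(r − r̄)² / 7] = √[20.4688 / 7] = √2.9241 = 1.7100%
IR = r̄ / tracking error = 2.5125 / 1.7100 = 1.4693

1.469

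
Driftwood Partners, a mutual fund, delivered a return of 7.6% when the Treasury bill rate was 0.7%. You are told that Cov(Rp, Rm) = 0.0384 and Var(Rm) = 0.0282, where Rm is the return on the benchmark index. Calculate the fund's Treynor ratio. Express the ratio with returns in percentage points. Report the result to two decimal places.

5.07

β = Cov / Var = 0.0384 / 0.0282 = 1.3617
Treynor = (Rp − Rf) / β = (7.6% − 0.7%) / 1.3617 = 6.90 / 1.3617 = 5.0672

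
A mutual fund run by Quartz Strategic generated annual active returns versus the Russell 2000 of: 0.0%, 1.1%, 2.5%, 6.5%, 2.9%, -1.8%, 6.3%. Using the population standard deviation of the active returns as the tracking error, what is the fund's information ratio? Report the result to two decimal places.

0.87

μ = (0 + 1.1 + 2.5 + 6.5 + 2.9 − 1.8 + 6.3) / 7 = 17.50 / 7 = 2.5000%
Population std dev = √[57.3000 / 7] = 2.8611%
IR = μ / tracking error = 2.5000 / 2.8611 = 0.8738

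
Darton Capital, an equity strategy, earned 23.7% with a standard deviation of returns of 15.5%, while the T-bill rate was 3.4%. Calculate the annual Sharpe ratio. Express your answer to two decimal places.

Sharpe = (Rp − Rf) / σp = (23.7% − 3.4%) / 15.5% = 20.30% / 15.5% = 1.3097

1.31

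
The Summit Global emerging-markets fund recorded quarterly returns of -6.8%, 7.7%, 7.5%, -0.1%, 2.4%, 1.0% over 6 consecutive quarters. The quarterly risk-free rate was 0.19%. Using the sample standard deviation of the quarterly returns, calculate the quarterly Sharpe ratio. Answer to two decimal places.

0.33

Mean return r̄ = 11.70 / 6 = 1.9500%
Σ(r − r̄)² = 145.7350; sample σ = √(145.7350/5) = 5.3988%
Sharpe = (r̄ − rf) / σ = (1.9500 − 0.19) / 5.3988 = 1.7600 / 5.3988 = 0.3260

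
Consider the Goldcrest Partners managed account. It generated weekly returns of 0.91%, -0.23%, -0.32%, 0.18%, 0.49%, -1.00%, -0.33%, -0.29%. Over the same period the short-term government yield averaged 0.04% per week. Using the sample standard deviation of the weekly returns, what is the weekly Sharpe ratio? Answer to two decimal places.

r̄ = (0.91 − 0.23 − 0.32 + 0.18 + 0.49 − 1 − 0.33 − 0.29) / 8 = -0.0738%
Sample σ = √[Σ(r − r̄)² / 7] = √[2.4054 / 7] = √0.3436 = 0.5862%
Sharpe = (r̄ − rf) / σ = (-0.0738 − 0.04) / 0.5862 = -0.1138 / 0.5862 = -0.1941

-0.19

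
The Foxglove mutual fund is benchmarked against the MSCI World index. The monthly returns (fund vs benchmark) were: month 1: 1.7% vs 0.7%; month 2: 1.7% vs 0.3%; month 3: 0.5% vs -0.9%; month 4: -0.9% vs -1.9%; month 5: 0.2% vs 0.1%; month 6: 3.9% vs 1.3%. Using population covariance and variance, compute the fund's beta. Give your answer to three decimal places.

r̄p = 1.1833%,  r̄m = -0.0667%
Cov = Σ(rp − r̄p)(rm − r̄m) / 6 = 1.4206
Var(rm) = Σ(rm − r̄m)² / 6 = 1.1122
β = Cov / Var = 1.4206 / 1.1122 = 1.2773

1.277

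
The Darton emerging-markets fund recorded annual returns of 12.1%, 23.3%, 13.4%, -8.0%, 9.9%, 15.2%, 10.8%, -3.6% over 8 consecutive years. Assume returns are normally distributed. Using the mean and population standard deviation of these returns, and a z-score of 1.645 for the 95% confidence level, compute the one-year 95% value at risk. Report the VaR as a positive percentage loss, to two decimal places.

6.51

Mean return r̄ = 73.10 / 8 = 9.1375%
Σ(r − r̄)² = (12.1 − 9.1375)² + (23.3 − 9.1375)² + (13.4 − 9.1375)² + … = 723.5588
σ = √[723.5588 / 8] = 9.5102%
VaR = −(r̄ − z·σ) = −(9.1375 − 1.645 × 9.5102) = −(-6.5068) = 6.5068%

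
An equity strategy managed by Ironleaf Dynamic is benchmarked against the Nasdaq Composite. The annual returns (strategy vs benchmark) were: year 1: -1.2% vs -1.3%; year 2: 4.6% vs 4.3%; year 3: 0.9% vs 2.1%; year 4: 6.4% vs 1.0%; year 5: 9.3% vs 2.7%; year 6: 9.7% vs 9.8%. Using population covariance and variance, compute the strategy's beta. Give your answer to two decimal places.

0.81

r̄p = 4.9500%,  r̄m = 3.1000%
Cov = Σ(rp − r̄p)(rm − r̄m) / 6 = 9.6217
Var(rm) = Σ(rm − r̄m)² / 6 = 11.8767
β = Cov / Var = 9.6217 / 11.8767 = 0.8101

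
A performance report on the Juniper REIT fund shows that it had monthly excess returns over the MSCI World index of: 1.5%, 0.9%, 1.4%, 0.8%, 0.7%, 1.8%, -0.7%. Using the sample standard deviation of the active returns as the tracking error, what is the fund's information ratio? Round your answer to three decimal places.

1.116

Mean return r̄ = 6.40 / 7 = 0.9143%
Σ(r − r̄)² = (1.5 − 0.9143)² + (0.9 − 0.9143)² + (1.4 − 0.9143)² + … = 4.0286
σ = √[4.0286 / 6] = 0.8194%
IR = r̄ / tracking error = 0.9143 / 0.8194 = 1.1158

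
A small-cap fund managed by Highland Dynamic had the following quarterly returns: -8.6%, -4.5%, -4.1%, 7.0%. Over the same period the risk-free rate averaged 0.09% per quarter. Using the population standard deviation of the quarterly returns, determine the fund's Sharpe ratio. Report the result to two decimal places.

-0.46

μ = (-8.6 − 4.5 − 4.1 + 7) / 4 = -10.20 / 4 = -2.5500%
Σ(r − μ)² = (-8.6 − (-2.5500))² + (-4.5 − (-2.5500))² + (-4.1 − (-2.5500))² + … = 134.0100
population σ = √(134.0100 / 4) = √33.5025 = 5.7881%
Sharpe = (μ − rf) / σ = (-2.5500 − 0.09) / 5.7881 = -2.6400 / 5.7881 = -0.4561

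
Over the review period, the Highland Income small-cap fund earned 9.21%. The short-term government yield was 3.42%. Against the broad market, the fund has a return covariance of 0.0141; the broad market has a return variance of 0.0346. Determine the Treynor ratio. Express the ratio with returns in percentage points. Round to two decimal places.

β = Cov / Var = 0.0141 / 0.0346 = 0.4075
Treynor = (Rp − Rf) / β = (9.21% − 3.42%) / 0.4075 = 5.79 / 0.4075 = 14.2086

14.21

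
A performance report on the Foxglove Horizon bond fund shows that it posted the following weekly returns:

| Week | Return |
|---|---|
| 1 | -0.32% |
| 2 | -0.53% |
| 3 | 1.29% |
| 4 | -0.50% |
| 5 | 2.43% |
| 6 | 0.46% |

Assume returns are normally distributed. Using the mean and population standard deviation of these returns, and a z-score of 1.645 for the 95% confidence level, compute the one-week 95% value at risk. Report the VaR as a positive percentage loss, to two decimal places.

1.32

r̄ = (-0.32 − 0.53 + 1.29 − 0.5 + 2.43 + 0.46) / 6 = 0.4717%
Population σ = √[Σ(r − r̄)² / 6] = √[7.0791 / 6] = √1.1799 = 1.0862%
VaR = −(r̄ − z·σ) = −(0.4717 − 1.645 × 1.0862) = −(-1.3151) = 1.3151%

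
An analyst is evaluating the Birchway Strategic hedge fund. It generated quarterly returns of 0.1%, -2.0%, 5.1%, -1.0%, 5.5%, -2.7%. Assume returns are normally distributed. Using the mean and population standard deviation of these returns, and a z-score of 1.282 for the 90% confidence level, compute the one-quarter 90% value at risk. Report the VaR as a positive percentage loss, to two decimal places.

3.37

r̄ = (0.1 − 2 + 5.1 − 1 + 5.5 − 2.7) / 6 = 5.00 / 6 = 0.8333%
Population std dev = √[64.3933 / 6] = 3.2760%
VaR = −(r̄ − z·σ) = −(0.8333 − 1.282 × 3.2760) = −(-3.3665) = 3.3665%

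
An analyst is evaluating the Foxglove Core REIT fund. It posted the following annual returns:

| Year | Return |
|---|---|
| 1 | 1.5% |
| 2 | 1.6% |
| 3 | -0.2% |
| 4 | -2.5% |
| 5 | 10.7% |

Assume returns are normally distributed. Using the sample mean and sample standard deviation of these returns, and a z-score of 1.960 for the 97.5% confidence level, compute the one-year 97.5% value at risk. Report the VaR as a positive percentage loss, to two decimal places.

7.63

r̄ = (1.5 + 1.6 − 0.2 − 2.5 + 10.7) / 5 = 11.10 / 5 = 2.2200%
Sample std dev = √[100.9480 / 4] = 5.0236%
VaR = −(r̄ − z·σ) = −(2.2200 − 1.960 × 5.0236) = −(-7.6263) = 7.6263%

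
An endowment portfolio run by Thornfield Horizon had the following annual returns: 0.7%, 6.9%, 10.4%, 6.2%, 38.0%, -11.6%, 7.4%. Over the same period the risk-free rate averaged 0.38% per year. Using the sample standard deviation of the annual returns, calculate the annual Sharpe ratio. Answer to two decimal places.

0.53

r̄ = (0.7 + 6.9 + 10.4 + 6.2 + 38 − 11.6 + 7.4) / 7 = 8.2857%
Σ(r − r̄)² = (0.7 − 8.2857)² + (6.9 − 8.2857)² + (10.4 − 8.2857)² + … = 1347.4486
sample σ = √(1347.4486 / 6) = √224.5748 = 14.9858%
Sharpe = (r̄ − rf) / σ = (8.2857 − 0.38) / 14.9858 = 7.9057 / 14.9858 = 0.5275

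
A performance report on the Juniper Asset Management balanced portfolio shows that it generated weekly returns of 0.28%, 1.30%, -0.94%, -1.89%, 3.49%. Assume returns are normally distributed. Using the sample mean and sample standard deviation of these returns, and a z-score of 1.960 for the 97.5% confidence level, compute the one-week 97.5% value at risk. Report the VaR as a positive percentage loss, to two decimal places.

Mean return r̄ = 2.240 / 5 = 0.4480%
Σ(r − r̄)² = (0.28 − 0.4480)² + (1.3 − 0.4480)² + … = 17.4007
σ = √[17.4007 / 4] = 2.0857%
VaR = −(r̄ − z·σ) = −(0.4480 − 1.960 × 2.0857) = −(-3.6400) = 3.6400%

3.64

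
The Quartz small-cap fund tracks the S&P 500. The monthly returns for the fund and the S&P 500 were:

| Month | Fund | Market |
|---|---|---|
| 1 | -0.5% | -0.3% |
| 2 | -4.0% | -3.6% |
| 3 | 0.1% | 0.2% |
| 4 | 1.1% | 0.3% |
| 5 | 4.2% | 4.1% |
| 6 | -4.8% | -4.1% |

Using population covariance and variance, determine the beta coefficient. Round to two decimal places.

r̄p = -0.6500%,  r̄m = -0.5667%
Cov = Σ(rp − r̄p)(rm − r̄m) / 6 = 8.2650
Var(rm) = Σ(rm − r̄m)² / 6 = 7.4789
β = Cov / Var = 8.2650 / 7.4789 = 1.1051

1.11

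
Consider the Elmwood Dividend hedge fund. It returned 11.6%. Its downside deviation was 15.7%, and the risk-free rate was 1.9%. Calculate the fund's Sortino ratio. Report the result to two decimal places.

0.62

Sortino = (Rp − Rf) / σd = (11.6% − 1.9%) / 15.7% = 9.70% / 15.7% = 0.6178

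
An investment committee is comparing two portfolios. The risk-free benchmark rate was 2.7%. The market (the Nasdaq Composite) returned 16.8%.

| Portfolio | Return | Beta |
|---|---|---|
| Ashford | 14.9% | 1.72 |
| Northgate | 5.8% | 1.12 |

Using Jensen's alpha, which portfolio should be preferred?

Ashford

Ashford: α = 14.9% − [2.7% + 1.72 × (16.8% − 2.7%)] = -12.052
Northgate: α = 5.8% − [2.7% + 1.12 × (16.8% − 2.7%)] = -12.692
Highest: Ashford (-12.052).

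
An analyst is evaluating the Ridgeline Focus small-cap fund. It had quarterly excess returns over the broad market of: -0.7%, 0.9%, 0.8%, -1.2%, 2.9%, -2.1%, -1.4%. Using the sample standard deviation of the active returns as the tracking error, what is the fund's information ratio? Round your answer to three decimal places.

-0.066

μ = (-0.7 + 0.9 + 0.8 − 1.2 + 2.9 − 2.1 − 1.4) / 7 = -0.1143%
Σ(r − μ)² = (-0.7 − (-0.1143))² + (0.9 − (-0.1143))² + (0.8 − (-0.1143))² + … = 18.0686
σ = √[18.0686 / 6] = 1.7353%
IR = μ / tracking error = -0.1143 / 1.7353 = -0.0659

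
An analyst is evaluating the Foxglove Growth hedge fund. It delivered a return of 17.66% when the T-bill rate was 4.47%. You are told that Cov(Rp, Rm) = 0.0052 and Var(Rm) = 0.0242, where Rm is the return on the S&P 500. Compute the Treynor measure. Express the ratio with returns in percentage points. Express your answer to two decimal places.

β = Cov / Var = 0.0052 / 0.0242 = 0.2149
Treynor = (Rp − Rf) / β = (17.66% − 4.47%) / 0.2149 = 13.19 / 0.2149 = 61.3774

61.38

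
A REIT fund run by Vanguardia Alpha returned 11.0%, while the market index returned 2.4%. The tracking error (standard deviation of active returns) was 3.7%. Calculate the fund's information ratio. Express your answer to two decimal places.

IR = (Rp − Rb) / TE = (11.0% − 2.4%) / 3.7% = 8.60% / 3.7% = 2.3243

2.32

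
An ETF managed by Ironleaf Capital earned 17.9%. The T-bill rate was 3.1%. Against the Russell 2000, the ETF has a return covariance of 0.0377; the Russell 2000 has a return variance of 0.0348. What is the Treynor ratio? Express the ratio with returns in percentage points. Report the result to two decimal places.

13.66

β = Cov / Var = 0.0377 / 0.0348 = 1.0833
Treynor = (Rp − Rf) / β = (17.9% − 3.1%) / 1.0833 = 14.80 / 1.0833 = 13.6620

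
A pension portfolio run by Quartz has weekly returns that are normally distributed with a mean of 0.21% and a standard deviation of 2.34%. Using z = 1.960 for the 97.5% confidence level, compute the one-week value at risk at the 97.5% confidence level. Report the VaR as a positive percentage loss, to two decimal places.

4.38

VaR (as % loss) = −(μ − z·σ) = −(0.21% − 1.960 × 2.34%) = −(-4.3764%) = 4.3764%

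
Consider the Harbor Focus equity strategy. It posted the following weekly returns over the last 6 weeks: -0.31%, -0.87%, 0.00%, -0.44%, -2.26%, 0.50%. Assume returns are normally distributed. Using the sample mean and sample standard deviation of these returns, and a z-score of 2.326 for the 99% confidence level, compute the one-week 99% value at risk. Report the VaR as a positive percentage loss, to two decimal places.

Mean return μ = -3.380 / 6 = -0.5633%
Sample std dev = √[4.5001 / 5] = 0.9487%
VaR = −(μ − z·σ) = −(-0.5633 − 2.326 × 0.9487) = −(-2.7700) = 2.7700%

2.77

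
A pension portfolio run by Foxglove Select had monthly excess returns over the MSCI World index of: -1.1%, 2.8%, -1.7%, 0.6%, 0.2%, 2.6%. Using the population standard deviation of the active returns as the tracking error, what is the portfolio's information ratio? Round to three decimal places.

Mean return r̄ = 3.40 / 6 = 0.5667%
Population std dev = √[17.1733 / 6] = 1.6918%
IR = r̄ / tracking error = 0.5667 / 1.6918 = 0.3350

0.335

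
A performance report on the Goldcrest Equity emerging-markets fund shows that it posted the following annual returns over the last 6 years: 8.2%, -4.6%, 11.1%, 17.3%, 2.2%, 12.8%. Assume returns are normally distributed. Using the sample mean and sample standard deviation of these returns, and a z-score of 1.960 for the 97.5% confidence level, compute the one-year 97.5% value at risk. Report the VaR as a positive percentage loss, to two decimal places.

r̄ = (8.2 − 4.6 + 11.1 + 17.3 + 2.2 + 12.8) / 6 = 7.8333%
Σ(r − r̄)² = 311.4133; sample σ = √(311.4133/5) = 7.8919%
VaR = −(r̄ − z·σ) = −(7.8333 − 1.960 × 7.8919) = −(-7.6348) = 7.6348%

7.63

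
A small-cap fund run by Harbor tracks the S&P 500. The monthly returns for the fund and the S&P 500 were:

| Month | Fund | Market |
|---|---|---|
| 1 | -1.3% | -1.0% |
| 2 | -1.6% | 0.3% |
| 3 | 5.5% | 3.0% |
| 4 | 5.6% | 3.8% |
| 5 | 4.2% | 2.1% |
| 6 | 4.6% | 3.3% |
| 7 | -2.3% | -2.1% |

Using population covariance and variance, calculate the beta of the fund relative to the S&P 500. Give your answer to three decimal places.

1.508

r̄p = 2.1000%,  r̄m = 1.3429%
Cov = Σ(rp − r̄p)(rm − r̄m) / 7 = 6.8129
Var(rm) = Σ(rm − r̄m)² / 7 = 4.5167
β = Cov / Var = 6.8129 / 4.5167 = 1.5084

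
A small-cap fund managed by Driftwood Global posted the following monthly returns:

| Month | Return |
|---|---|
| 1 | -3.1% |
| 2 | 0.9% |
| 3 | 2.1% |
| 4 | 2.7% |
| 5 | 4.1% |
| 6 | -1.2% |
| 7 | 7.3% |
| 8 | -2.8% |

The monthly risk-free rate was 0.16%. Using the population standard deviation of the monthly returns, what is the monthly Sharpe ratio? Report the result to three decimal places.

0.327

Mean return r̄ = 10.00 / 8 = 1.2500%
Σ(r − r̄)² = (-3.1 − 1.2500)² + (0.9 − 1.2500)² + (2.1 − 1.2500)² + … = 89.0000
σ = √[89.0000 / 8] = 3.3354%
Sharpe = (r̄ − rf) / σ = (1.2500 − 0.16) / 3.3354 = 1.0900 / 3.3354 = 0.3268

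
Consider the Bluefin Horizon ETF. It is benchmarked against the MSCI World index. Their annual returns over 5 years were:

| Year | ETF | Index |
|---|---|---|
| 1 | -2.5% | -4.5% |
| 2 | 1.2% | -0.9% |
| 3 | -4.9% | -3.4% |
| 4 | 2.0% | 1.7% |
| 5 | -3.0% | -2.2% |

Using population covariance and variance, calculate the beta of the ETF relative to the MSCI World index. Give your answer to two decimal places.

1.02

r̄p = -1.4400%,  r̄m = -1.8600%
Cov = Σ(rp − r̄p)(rm − r̄m) / 5 = 4.6876
Var(rm) = Σ(rm − r̄m)² / 5 = 4.6104
β = Cov / Var = 4.6876 / 4.6104 = 1.0167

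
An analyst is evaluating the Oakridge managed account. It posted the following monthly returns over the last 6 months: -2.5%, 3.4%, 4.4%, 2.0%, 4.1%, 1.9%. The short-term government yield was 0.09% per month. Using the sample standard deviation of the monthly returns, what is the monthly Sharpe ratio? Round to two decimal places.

r̄ = (-2.5 + 3.4 + 4.4 + 2 + 4.1 + 1.9) / 6 = 13.30 / 6 = 2.2167%
Sample σ = √[Σ(r − r̄)² / 5] = √[32.1083 / 5] = √6.4217 = 2.5341%
Sharpe = (r̄ − rf) / σ = (2.2167 − 0.09) / 2.5341 = 2.1267 / 2.5341 = 0.8392

0.84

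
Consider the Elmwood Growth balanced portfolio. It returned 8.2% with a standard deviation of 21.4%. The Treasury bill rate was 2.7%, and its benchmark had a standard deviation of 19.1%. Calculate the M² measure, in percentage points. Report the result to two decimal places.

Sharpe = (Rp − Rf) / σp = (8.2% − 2.7%) / 21.4% = 0.2570
M² = Rf + Sharpe × σm = 2.7% + 0.2570 × 19.1% = 7.6087%

7.61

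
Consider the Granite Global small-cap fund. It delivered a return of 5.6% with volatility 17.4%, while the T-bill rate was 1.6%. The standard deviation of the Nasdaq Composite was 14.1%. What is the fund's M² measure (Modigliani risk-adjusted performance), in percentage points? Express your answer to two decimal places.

4.84

Sharpe = (Rp − Rf) / σp = (5.6% − 1.6%) / 17.4% = 0.2299
M² = Rf + Sharpe × σm = 1.6% + 0.2299 × 14.1% = 4.8416%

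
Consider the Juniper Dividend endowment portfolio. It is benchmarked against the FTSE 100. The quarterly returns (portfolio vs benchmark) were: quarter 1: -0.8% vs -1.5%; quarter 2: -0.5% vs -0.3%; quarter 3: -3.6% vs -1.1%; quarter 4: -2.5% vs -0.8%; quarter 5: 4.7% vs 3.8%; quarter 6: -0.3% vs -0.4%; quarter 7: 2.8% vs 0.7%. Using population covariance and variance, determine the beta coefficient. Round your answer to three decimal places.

1.416

r̄p = -0.0286%,  r̄m = 0.0571%
Cov = Σ(rp − r̄p)(rm − r̄m) / 7 = 3.8945
Var(rm) = Σ(rm − r̄m)² / 7 = 2.7510
β = Cov / Var = 3.8945 / 2.7510 = 1.4157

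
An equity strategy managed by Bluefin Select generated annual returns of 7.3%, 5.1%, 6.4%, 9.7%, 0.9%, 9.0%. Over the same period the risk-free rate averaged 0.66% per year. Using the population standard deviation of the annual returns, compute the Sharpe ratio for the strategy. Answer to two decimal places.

μ = (7.3 + 5.1 + 6.4 + 9.7 + 0.9 + 9) / 6 = 38.40 / 6 = 6.4000%
Population std dev = √[50.4000 / 6] = 2.8983%
Sharpe = (μ − rf) / σ = (6.4000 − 0.66) / 2.8983 = 5.7400 / 2.8983 = 1.9805

1.98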